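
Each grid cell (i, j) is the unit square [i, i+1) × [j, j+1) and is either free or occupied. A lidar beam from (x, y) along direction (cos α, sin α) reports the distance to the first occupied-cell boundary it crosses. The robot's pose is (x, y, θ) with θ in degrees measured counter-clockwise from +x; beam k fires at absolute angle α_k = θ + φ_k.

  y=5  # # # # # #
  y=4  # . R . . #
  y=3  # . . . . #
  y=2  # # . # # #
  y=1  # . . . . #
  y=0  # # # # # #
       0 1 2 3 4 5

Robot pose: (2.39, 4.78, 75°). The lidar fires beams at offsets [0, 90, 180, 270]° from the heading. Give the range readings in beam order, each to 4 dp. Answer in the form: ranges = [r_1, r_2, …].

ranges = [0.2278, 0.8500, 1.8428, 2.7021]

beam 1: φ=0°, α=75°
  direction (0.2588, 0.9659); cell (2,4); t to first gridline: x 2.3569, y 0.2278 (then +3.8637 / +1.0353)
    (2,5) via y @ 0.2278  # hit
  → r_1 = 0.2278
beam 2: φ=90°, α=165°
  direction (-0.9659, 0.2588); cell (2,4); t to first gridline: x 0.4038, y 0.8500 (then +1.0353 / +3.8637)
    (1,4) via x @ 0.4038
    (1,5) via y @ 0.8500  # hit
  → r_2 = 0.8500
beam 3: φ=180°, α=255°
  direction (-0.2588, -0.9659); cell (2,4); t to first gridline: x 1.5068, y 0.8075 (then +3.8637 / +1.0353)
    (2,3) via y @ 0.8075
    (1,3) via x @ 1.5068
    (1,2) via y @ 1.8428  # hit
  → r_3 = 1.8428
beam 4: φ=270°, α=345°
  direction (0.9659, -0.2588); cell (2,4); t to first gridline: x 0.6315, y 3.0137 (then +1.0353 / +3.8637)
    (3,4) via x @ 0.6315
    (4,4) via x @ 1.6668
    (5,4) via x @ 2.7021  # hit
  → r_4 = 2.7021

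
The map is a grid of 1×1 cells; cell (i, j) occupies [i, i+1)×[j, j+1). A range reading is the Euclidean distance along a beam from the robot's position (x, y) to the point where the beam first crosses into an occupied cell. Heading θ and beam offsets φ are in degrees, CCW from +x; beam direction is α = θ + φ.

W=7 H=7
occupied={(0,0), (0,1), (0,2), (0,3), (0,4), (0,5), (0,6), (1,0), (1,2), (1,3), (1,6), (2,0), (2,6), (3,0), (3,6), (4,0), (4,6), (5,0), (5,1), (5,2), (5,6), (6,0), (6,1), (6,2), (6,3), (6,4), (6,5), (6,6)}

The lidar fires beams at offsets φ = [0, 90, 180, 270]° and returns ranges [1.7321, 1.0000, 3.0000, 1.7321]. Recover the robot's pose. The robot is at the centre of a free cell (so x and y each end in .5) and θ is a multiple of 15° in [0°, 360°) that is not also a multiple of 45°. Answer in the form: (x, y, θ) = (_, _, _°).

Enumerate (i+0.5, j+0.5, θ) over the 21 free cells and 16 admissible headings. For each, cast all 4 beams and compare to the given ranges.
  (4.5, 1.5, 165°): beam 1 = 2.5882 ≠ 1.7321 ✗
  (4.5, 2.5, 60°): beam 1 = 3.0000 ≠ 1.7321 ✗
  (5.5, 5.5, 345°): beam 1 = 0.5176 ≠ 1.7321 ✗
  (2.5, 2.5, 330°): beam 1 = 2.8868 ≠ 1.7321 ✗
  …
  (2.5, 4.5, 150°): r_1=1.7321, r_2=1.0000, r_3=3.0000, r_4=1.7321 — all match ✓
Only this pose fits every beam.

(x, y, θ) = (2.5, 4.5, 150°)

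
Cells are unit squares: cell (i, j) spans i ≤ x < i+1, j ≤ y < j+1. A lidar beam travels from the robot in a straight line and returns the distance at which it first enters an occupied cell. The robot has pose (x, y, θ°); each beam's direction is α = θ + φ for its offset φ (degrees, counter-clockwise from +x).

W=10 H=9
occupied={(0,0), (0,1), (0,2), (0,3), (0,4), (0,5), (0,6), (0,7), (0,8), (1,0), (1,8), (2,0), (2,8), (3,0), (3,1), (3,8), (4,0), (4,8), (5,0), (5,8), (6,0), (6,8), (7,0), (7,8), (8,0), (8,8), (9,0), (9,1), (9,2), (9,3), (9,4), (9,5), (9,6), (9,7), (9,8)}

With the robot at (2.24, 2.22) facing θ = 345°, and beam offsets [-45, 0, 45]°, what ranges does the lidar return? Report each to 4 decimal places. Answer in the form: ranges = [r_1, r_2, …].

beam 1: φ=-45°, α=300°
  d=(0.5000,-0.8660)  start (2,2)  tX=1.5200 tY=0.2540  stride 1/|dx|=2.0000 1/|dy|=1.1547
    cross y-line → (2,1), t=0.2540
    cross y-line → (2,0), t=1.4087 (wall)
  → r_1 = 1.4087
beam 2: φ=0°, α=345°
  d=(0.9659,-0.2588)  start (2,2)  tX=0.7868 tY=0.8500  stride 1/|dx|=1.0353 1/|dy|=3.8637
    cross x-line → (3,2), t=0.7868
    cross y-line → (3,1), t=0.8500 (wall)
  → r_2 = 0.8500
beam 3: φ=45°, α=30°
  d=(0.8660,0.5000)  start (2,2)  tX=0.8776 tY=1.5600  stride 1/|dx|=1.1547 1/|dy|=2.0000
    cross x-line → (3,2), t=0.8776
    cross y-line → (3,3), t=1.5600
    cross x-line → (4,3), t=2.0323
    cross x-line → (5,3), t=3.1870
    cross y-line → (5,4), t=3.5600
    cross x-line → (6,4), t=4.3417
    cross x-line → (7,4), t=5.4964
    cross y-line → (7,5), t=5.5600
    cross x-line → (8,5), t=6.6511
    cross y-line → (8,6), t=7.5600
    cross x-line → (9,6), t=7.8058 (wall)
  → r_3 = 7.8058

ranges = [1.4087, 0.8500, 7.8058]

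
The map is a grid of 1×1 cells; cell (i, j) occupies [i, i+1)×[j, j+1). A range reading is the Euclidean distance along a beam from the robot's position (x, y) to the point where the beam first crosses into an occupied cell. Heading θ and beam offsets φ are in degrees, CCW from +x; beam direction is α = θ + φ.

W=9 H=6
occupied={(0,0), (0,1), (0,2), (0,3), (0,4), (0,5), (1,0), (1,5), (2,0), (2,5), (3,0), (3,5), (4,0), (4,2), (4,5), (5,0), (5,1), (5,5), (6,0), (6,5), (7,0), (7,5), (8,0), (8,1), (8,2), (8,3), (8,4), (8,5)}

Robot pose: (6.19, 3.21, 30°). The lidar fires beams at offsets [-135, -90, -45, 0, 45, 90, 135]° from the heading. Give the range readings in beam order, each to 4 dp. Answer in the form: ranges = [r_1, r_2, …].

beam 1: φ=-135°, α=255°
  cosα=-0.2588 sinα=-0.9659 | (6,3) | tMaxX 0.7341 tMaxY 0.2174 | tΔX 3.8637 tΔY 1.0353
    t=0.2174 [y] (6,2)
    t=0.7341 [x] (5,2)
    t=1.2527 [y] (5,1) — stop
  → r_1 = 1.2527
beam 2: φ=-90°, α=300°
  cosα=0.5000 sinα=-0.8660 | (6,3) | tMaxX 1.6200 tMaxY 0.2425 | tΔX 2.0000 tΔY 1.1547
    t=0.2425 [y] (6,2)
    t=1.3972 [y] (6,1)
    t=1.6200 [x] (7,1)
    t=2.5519 [y] (7,0) — stop
  → r_2 = 2.5519
beam 3: φ=-45°, α=345°
  cosα=0.9659 sinα=-0.2588 | (6,3) | tMaxX 0.8386 tMaxY 0.8114 | tΔX 1.0353 tΔY 3.8637
    t=0.8114 [y] (6,2)
    t=0.8386 [x] (7,2)
    t=1.8738 [x] (8,2) — stop
  → r_3 = 1.8738
beam 4: φ=0°, α=30°
  cosα=0.8660 sinα=0.5000 | (6,3) | tMaxX 0.9353 tMaxY 1.5800 | tΔX 1.1547 tΔY 2.0000
    t=0.9353 [x] (7,3)
    t=1.5800 [y] (7,4)
    t=2.0900 [x] (8,4) — stop
  → r_4 = 2.0900
beam 5: φ=45°, α=75°
  cosα=0.2588 sinα=0.9659 | (6,3) | tMaxX 3.1296 tMaxY 0.8179 | tΔX 3.8637 tΔY 1.0353
    t=0.8179 [y] (6,4)
    t=1.8531 [y] (6,5) — stop
  → r_5 = 1.8531
beam 6: φ=90°, α=120°
  cosα=-0.5000 sinα=0.8660 | (6,3) | tMaxX 0.3800 tMaxY 0.9122 | tΔX 2.0000 tΔY 1.1547
    t=0.3800 [x] (5,3)
    t=0.9122 [y] (5,4)
    t=2.0669 [y] (5,5) — stop
  → r_6 = 2.0669
beam 7: φ=135°, α=165°
  cosα=-0.9659 sinα=0.2588 | (6,3) | tMaxX 0.1967 tMaxY 3.0523 | tΔX 1.0353 tΔY 3.8637
    t=0.1967 [x] (5,3)
    t=1.2320 [x] (4,3)
    t=2.2673 [x] (3,3)
    t=3.0523 [y] (3,4)
    t=3.3025 [x] (2,4)
    t=4.3378 [x] (1,4)
    t=5.3731 [x] (0,4) — stop
  → r_7 = 5.3731

ranges = [1.2527, 2.5519, 1.8738, 2.0900, 1.8531, 2.0669, 5.3731]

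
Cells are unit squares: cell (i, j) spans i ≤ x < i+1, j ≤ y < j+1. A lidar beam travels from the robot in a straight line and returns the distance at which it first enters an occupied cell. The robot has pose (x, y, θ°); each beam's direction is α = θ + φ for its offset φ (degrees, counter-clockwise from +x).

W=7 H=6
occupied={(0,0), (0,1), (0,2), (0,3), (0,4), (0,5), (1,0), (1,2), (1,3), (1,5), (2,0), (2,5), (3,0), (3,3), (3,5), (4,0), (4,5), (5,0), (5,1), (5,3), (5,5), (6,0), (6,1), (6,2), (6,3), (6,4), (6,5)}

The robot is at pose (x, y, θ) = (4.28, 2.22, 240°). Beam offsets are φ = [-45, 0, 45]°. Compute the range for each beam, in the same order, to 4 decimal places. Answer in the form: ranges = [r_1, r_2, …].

beam 1: φ=-45°, α=195°
  direction (-0.9659, -0.2588); cell (4,2); t to first gridline: x 0.2899, y 0.8500 (then +1.0353 / +3.8637)
    (3,2) via x @ 0.2899
    (3,1) via y @ 0.8500
    (2,1) via x @ 1.3252
    (1,1) via x @ 2.3604
    (0,1) via x @ 3.3957  # hit
  → r_1 = 3.3957
beam 2: φ=0°, α=240°
  direction (-0.5000, -0.8660); cell (4,2); t to first gridline: x 0.5600, y 0.2540 (then +2.0000 / +1.1547)
    (4,1) via y @ 0.2540
    (3,1) via x @ 0.5600
    (3,0) via y @ 1.4087  # hit
  → r_2 = 1.4087
beam 3: φ=45°, α=285°
  direction (0.2588, -0.9659); cell (4,2); t to first gridline: x 2.7819, y 0.2278 (then +3.8637 / +1.0353)
    (4,1) via y @ 0.2278
    (4,0) via y @ 1.2630  # hit
  → r_3 = 1.2630

ranges = [3.3957, 1.4087, 1.2630]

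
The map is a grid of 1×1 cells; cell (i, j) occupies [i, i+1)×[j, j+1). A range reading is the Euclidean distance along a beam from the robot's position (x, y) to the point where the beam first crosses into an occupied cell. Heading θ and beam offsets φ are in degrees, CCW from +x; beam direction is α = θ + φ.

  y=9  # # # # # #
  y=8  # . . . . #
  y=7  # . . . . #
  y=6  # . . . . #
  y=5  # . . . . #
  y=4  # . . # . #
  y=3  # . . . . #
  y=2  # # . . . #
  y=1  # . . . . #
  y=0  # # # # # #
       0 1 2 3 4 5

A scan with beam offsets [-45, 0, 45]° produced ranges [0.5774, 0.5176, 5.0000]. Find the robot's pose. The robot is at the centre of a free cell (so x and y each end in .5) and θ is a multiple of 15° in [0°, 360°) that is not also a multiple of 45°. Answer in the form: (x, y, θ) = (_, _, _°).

Candidates: 30 free-cell centres × 16 headings = 480 poses. Raycast each; keep the one whose scan matches to 4 dp.
  (1.5, 1.5, 300°): beam 1 = 0.5176 ≠ 0.5774 ✗
  (4.5, 1.5, 60°): beam 1 = 0.5176 ≠ 0.5774 ✗
  (4.5, 2.5, 255°): beam 1 = 3.0000 ≠ 0.5774 ✗
  …
  (2.5, 4.5, 15°): r_1=0.5774, r_2=0.5176, r_3=5.0000 — all match ✓
Only this pose fits every beam.

(x, y, θ) = (2.5, 4.5, 15°)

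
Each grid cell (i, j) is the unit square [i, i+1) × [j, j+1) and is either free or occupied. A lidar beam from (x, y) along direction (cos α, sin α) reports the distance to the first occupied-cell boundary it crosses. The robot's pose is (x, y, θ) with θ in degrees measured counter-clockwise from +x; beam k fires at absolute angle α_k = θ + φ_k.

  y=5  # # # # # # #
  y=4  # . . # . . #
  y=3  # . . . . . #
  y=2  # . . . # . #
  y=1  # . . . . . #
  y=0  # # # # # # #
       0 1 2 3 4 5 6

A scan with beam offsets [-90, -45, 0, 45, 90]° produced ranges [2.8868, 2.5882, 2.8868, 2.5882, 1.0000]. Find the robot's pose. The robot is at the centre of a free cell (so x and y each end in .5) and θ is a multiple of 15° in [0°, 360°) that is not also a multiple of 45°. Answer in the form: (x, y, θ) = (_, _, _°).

(x, y, θ) = (3.5, 3.5, 240°)

Enumerate (i+0.5, j+0.5, θ) over the 18 free cells and 16 admissible headings. For each, cast all 5 beams and compare to the given ranges.
  (4.5, 3.5, 300°): beam 1 = 4.0415 ≠ 2.8868 ✗
  (4.5, 3.5, 15°): beam 1 = 0.5176 ≠ 2.8868 ✗
  (1.5, 2.5, 300°): beam 1 = 0.5774 ≠ 2.8868 ✗
  …
  (3.5, 3.5, 240°): r_1=2.8868, r_2=2.5882, r_3=2.8868, r_4=2.5882, r_5=1.0000 — all match ✓
Only this pose fits every beam.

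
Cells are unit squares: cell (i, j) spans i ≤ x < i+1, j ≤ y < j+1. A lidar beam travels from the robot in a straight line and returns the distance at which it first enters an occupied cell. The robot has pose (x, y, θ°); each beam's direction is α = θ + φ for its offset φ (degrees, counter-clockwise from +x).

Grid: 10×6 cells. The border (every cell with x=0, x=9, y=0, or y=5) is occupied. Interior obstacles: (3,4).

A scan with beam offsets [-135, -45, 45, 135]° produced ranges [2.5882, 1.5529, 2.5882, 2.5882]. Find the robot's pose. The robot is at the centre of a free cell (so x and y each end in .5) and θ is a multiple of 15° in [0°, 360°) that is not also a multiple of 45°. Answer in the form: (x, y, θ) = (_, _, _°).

(x, y, θ) = (6.5, 3.5, 120°)

Enumerate (i+0.5, j+0.5, θ) over the 31 free cells and 16 admissible headings. For each, cast all 4 beams and compare to the given ranges.
  (8.5, 1.5, 165°): beam 1 = 0.5774 ≠ 2.5882 ✗
  (3.5, 3.5, 240°): beam 1 = 0.5176 ≠ 2.5882 ✗
  (4.5, 3.5, 60°): beam 2 = 4.6587 ≠ 1.5529 ✗
  (2.5, 1.5, 165°): beam 1 = 7.0000 ≠ 2.5882 ✗
  …
  (6.5, 3.5, 120°): r_1=2.5882, r_2=1.5529, r_3=2.5882, r_4=2.5882 — all match ✓
Unique over the lattice → pose = (6.5, 3.5, 120°).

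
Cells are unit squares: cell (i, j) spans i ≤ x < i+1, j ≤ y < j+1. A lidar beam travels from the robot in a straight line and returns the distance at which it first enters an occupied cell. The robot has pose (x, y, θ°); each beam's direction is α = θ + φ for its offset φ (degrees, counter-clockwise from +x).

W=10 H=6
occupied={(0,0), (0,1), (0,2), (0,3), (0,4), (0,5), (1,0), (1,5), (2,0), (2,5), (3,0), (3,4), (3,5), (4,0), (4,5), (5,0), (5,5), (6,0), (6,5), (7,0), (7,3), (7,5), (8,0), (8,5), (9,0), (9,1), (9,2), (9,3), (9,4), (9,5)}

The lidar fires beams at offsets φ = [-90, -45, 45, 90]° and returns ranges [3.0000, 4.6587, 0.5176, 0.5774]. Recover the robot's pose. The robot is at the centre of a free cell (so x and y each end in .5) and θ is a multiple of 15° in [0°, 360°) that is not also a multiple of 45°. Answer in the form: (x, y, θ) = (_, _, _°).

Candidates: 30 free-cell centres × 16 headings = 480 poses. Raycast each; keep the one whose scan matches to 4 dp.
  (4.5, 4.5, 195°): beam 1 = 0.5176 ≠ 3.0000 ✗
  (4.5, 2.5, 210°): beam 1 = 1.7321 ≠ 3.0000 ✗
  (2.5, 4.5, 15°): beam 1 = 3.6235 ≠ 3.0000 ✗
  …
  (5.5, 1.5, 210°): r_1=3.0000, r_2=4.6587, r_3=0.5176, r_4=0.5774 — all match ✓
No second candidate reproduces the full scan.

(x, y, θ) = (5.5, 1.5, 210°)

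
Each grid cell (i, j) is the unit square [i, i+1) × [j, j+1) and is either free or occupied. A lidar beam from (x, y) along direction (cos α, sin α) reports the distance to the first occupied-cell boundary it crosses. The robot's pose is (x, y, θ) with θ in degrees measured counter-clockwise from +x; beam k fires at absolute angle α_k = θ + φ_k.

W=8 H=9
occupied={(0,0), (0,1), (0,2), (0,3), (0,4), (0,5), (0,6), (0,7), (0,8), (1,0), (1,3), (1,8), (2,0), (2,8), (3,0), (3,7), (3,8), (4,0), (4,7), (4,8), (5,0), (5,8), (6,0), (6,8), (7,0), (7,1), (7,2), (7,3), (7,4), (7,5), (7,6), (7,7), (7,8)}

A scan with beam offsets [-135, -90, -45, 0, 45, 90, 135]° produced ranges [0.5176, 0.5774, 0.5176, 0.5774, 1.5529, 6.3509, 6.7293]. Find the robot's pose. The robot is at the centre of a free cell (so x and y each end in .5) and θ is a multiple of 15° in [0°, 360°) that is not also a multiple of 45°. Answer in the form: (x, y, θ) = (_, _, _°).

(x, y, θ) = (6.5, 7.5, 120°)

The pose lattice has 39·16 = 624 candidates. Test each by forward raycasting.
  (2.5, 4.5, 105°): beam 1 = 5.1962 ≠ 0.5176 ✗
  (1.5, 2.5, 255°): beam 1 = 0.5774 ≠ 0.5176 ✗
  (4.5, 2.5, 195°): beam 1 = 5.0000 ≠ 0.5176 ✗
  (1.5, 7.5, 195°): beam 1 = 0.5774 ≠ 0.5176 ✗
  (1.5, 1.5, 240°): beam 1 = 1.5529 ≠ 0.5176 ✗
  …
  (6.5, 7.5, 120°): r_1=0.5176, r_2=0.5774, r_3=0.5176, r_4=0.5774, r_5=1.5529, r_6=6.3509, r_7=6.7293 — all match ✓
Only this pose fits every beam.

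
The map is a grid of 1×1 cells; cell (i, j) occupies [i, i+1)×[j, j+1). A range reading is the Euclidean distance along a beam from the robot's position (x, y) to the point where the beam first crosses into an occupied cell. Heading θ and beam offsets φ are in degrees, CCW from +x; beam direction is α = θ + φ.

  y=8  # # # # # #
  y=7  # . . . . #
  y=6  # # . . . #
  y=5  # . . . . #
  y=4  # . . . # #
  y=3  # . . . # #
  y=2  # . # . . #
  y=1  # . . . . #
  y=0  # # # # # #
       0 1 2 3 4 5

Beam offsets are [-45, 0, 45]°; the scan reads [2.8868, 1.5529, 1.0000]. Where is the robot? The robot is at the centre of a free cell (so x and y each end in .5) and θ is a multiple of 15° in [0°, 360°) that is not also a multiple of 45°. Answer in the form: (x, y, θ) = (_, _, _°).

(x, y, θ) = (3.5, 7.5, 345°)

Candidates: 24 free-cell centres × 16 headings = 384 poses. Raycast each; keep the one whose scan matches to 4 dp.
  (2.5, 1.5, 210°): beam 1 = 1.5529 ≠ 2.8868 ✗
  (2.5, 3.5, 240°): beam 1 = 1.5529 ≠ 2.8868 ✗
  (3.5, 7.5, 105°): beam 1 = 0.5774 ≠ 2.8868 ✗
  (2.5, 5.5, 15°): beam 1 = 1.7321 ≠ 2.8868 ✗
  …
  (3.5, 7.5, 345°): r_1=2.8868, r_2=1.5529, r_3=1.0000 — all match ✓
Unique over the lattice → pose = (3.5, 7.5, 345°).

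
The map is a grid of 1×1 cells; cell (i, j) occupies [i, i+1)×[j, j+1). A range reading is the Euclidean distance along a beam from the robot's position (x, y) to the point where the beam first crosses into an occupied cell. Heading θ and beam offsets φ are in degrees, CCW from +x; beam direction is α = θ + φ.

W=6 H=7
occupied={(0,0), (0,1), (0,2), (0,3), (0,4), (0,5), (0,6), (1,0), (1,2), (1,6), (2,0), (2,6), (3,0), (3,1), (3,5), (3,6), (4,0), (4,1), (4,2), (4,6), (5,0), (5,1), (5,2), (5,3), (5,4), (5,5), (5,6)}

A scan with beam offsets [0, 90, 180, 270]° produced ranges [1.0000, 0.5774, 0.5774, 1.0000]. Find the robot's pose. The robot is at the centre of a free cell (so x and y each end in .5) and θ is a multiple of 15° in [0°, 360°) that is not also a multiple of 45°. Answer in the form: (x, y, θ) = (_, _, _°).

(x, y, θ) = (2.5, 1.5, 210°)

The pose lattice has 15·16 = 240 candidates. Test each by forward raycasting.
  (3.5, 2.5, 255°): beam 1 = 0.5176 ≠ 1.0000 ✗
  (4.5, 5.5, 30°): beam 1 = 0.5774 ≠ 1.0000 ✗
  (3.5, 3.5, 75°): beam 1 = 1.5529 ≠ 1.0000 ✗
  (1.5, 3.5, 30°): beam 1 = 4.0415 ≠ 1.0000 ✗
  (1.5, 4.5, 75°): beam 1 = 1.5529 ≠ 1.0000 ✗
  …
  (2.5, 1.5, 210°): r_1=1.0000, r_2=0.5774, r_3=0.5774, r_4=1.0000 — all match ✓
No second candidate reproduces the full scan.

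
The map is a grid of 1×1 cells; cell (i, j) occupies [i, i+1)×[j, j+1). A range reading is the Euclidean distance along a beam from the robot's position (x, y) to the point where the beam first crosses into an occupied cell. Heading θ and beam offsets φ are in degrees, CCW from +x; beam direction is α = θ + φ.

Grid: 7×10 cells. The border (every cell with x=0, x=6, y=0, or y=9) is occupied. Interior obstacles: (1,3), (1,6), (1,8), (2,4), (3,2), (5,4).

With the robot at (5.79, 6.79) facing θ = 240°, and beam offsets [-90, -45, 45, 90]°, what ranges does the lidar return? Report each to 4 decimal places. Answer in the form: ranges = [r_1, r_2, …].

beam 1: φ=-90°, α=150°
  direction (-0.8660, 0.5000); cell (5,6); t to first gridline: x 0.9122, y 0.4200 (then +1.1547 / +2.0000)
    (5,7) via y @ 0.4200
    (4,7) via x @ 0.9122
    (3,7) via x @ 2.0669
    (3,8) via y @ 2.4200
    (2,8) via x @ 3.2216
    (1,8) via x @ 4.3763  # hit
  → r_1 = 4.3763
beam 2: φ=-45°, α=195°
  direction (-0.9659, -0.2588); cell (5,6); t to first gridline: x 0.8179, y 3.0523 (then +1.0353 / +3.8637)
    (4,6) via x @ 0.8179
    (3,6) via x @ 1.8531
    (2,6) via x @ 2.8884
    (2,5) via y @ 3.0523
    (1,5) via x @ 3.9237
    (0,5) via x @ 4.9590  # hit
  → r_2 = 4.9590
beam 3: φ=45°, α=285°
  direction (0.2588, -0.9659); cell (5,6); t to first gridline: x 0.8114, y 0.8179 (then +3.8637 / +1.0353)
    (6,6) via x @ 0.8114  # hit
  → r_3 = 0.8114
beam 4: φ=90°, α=330°
  direction (0.8660, -0.5000); cell (5,6); t to first gridline: x 0.2425, y 1.5800 (then +1.1547 / +2.0000)
    (6,6) via x @ 0.2425  # hit
  → r_4 = 0.2425

ranges = [4.3763, 4.9590, 0.8114, 0.2425]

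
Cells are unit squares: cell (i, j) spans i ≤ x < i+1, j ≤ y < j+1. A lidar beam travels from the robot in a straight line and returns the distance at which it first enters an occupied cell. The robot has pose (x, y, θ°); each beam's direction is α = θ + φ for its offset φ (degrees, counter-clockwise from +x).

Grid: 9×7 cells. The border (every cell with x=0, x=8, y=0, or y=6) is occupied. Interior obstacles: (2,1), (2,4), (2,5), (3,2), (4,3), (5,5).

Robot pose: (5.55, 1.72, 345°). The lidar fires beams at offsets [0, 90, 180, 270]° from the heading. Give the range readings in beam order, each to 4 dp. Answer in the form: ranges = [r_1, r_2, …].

beam 1: φ=0°, α=345°
  cosα=0.9659 sinα=-0.2588 | (5,1) | tMaxX 0.4659 tMaxY 2.7819 | tΔX 1.0353 tΔY 3.8637
    t=0.4659 [x] (6,1)
    t=1.5012 [x] (7,1)
    t=2.5364 [x] (8,1) — stop
  → r_1 = 2.5364
beam 2: φ=90°, α=75°
  cosα=0.2588 sinα=0.9659 | (5,1) | tMaxX 1.7387 tMaxY 0.2899 | tΔX 3.8637 tΔY 1.0353
    t=0.2899 [y] (5,2)
    t=1.3252 [y] (5,3)
    t=1.7387 [x] (6,3)
    t=2.3604 [y] (6,4)
    t=3.3957 [y] (6,5)
    t=4.4310 [y] (6,6) — stop
  → r_2 = 4.4310
beam 3: φ=180°, α=165°
  cosα=-0.9659 sinα=0.2588 | (5,1) | tMaxX 0.5694 tMaxY 1.0818 | tΔX 1.0353 tΔY 3.8637
    t=0.5694 [x] (4,1)
    t=1.0818 [y] (4,2)
    t=1.6047 [x] (3,2) — stop
  → r_3 = 1.6047
beam 4: φ=270°, α=255°
  cosα=-0.2588 sinα=-0.9659 | (5,1) | tMaxX 2.1250 tMaxY 0.7454 | tΔX 3.8637 tΔY 1.0353
    t=0.7454 [y] (5,0) — stop
  → r_4 = 0.7454

ranges = [2.5364, 4.4310, 1.6047, 0.7454]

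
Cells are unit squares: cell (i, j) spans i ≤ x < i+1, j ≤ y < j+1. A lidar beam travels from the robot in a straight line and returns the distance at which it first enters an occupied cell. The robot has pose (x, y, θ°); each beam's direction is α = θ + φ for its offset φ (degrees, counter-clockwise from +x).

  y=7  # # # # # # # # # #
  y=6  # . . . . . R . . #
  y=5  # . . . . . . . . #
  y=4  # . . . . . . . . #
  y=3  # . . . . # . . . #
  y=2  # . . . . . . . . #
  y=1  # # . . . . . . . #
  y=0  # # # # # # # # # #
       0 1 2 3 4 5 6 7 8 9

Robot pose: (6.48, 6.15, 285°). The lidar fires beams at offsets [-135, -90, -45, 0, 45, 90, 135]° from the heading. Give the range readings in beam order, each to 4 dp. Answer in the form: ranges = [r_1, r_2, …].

beam 1: φ=-135°, α=150°
  dir = (cos 150°, sin 150°) = (-0.8660, 0.5000); from cell (6,6)
  next x-line at t=0.5543, next y-line at t=1.7000; Δt_x=1.1547, Δt_y=2.0000
    x: enter (5,6) at t=0.5543
    y: enter (5,7) at t=1.7000 ← occupied
  → r_1 = 1.7000
beam 2: φ=-90°, α=195°
  dir = (cos 195°, sin 195°) = (-0.9659, -0.2588); from cell (6,6)
  next x-line at t=0.4969, next y-line at t=0.5796; Δt_x=1.0353, Δt_y=3.8637
    x: enter (5,6) at t=0.4969
    y: enter (5,5) at t=0.5796
    x: enter (4,5) at t=1.5322
    x: enter (3,5) at t=2.5675
    x: enter (2,5) at t=3.6028
    y: enter (2,4) at t=4.4433
    x: enter (1,4) at t=4.6380
    x: enter (0,4) at t=5.6733 ← occupied
  → r_2 = 5.6733
beam 3: φ=-45°, α=240°
  dir = (cos 240°, sin 240°) = (-0.5000, -0.8660); from cell (6,6)
  next x-line at t=0.9600, next y-line at t=0.1732; Δt_x=2.0000, Δt_y=1.1547
    y: enter (6,5) at t=0.1732
    x: enter (5,5) at t=0.9600
    y: enter (5,4) at t=1.3279
    y: enter (5,3) at t=2.4826 ← occupied
  → r_3 = 2.4826
beam 4: φ=0°, α=285°
  dir = (cos 285°, sin 285°) = (0.2588, -0.9659); from cell (6,6)
  next x-line at t=2.0091, next y-line at t=0.1553; Δt_x=3.8637, Δt_y=1.0353
    y: enter (6,5) at t=0.1553
    y: enter (6,4) at t=1.1906
    x: enter (7,4) at t=2.0091
    y: enter (7,3) at t=2.2258
    y: enter (7,2) at t=3.2611
    y: enter (7,1) at t=4.2964
    y: enter (7,0) at t=5.3317 ← occupied
  → r_4 = 5.3317
beam 5: φ=45°, α=330°
  dir = (cos 330°, sin 330°) = (0.8660, -0.5000); from cell (6,6)
  next x-line at t=0.6004, next y-line at t=0.3000; Δt_x=1.1547, Δt_y=2.0000
    y: enter (6,5) at t=0.3000
    x: enter (7,5) at t=0.6004
    x: enter (8,5) at t=1.7551
    y: enter (8,4) at t=2.3000
    x: enter (9,4) at t=2.9098 ← occupied
  → r_5 = 2.9098
beam 6: φ=90°, α=15°
  dir = (cos 15°, sin 15°) = (0.9659, 0.2588); from cell (6,6)
  next x-line at t=0.5383, next y-line at t=3.2841; Δt_x=1.0353, Δt_y=3.8637
    x: enter (7,6) at t=0.5383
    x: enter (8,6) at t=1.5736
    x: enter (9,6) at t=2.6089 ← occupied
  → r_6 = 2.6089
beam 7: φ=135°, α=60°
  dir = (cos 60°, sin 60°) = (0.5000, 0.8660); from cell (6,6)
  next x-line at t=1.0400, next y-line at t=0.9815; Δt_x=2.0000, Δt_y=1.1547
    y: enter (6,7) at t=0.9815 ← occupied
  → r_7 = 0.9815

ranges = [1.7000, 5.6733, 2.4826, 5.3317, 2.9098, 2.6089, 0.9815]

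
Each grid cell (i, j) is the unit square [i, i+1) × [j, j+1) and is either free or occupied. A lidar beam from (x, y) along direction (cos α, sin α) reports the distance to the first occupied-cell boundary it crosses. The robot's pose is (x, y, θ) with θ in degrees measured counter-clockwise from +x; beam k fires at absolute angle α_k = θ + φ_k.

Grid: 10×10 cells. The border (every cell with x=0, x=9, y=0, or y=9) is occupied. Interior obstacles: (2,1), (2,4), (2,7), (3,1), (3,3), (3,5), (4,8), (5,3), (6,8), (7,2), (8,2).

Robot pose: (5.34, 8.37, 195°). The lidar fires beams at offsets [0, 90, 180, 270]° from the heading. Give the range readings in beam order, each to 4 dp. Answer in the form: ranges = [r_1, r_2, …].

beam 1: φ=0°, α=195°
  direction (-0.9659, -0.2588); cell (5,8); t to first gridline: x 0.3520, y 1.4296 (then +1.0353 / +3.8637)
    (4,8) via x @ 0.3520  # hit
  → r_1 = 0.3520
beam 2: φ=90°, α=285°
  direction (0.2588, -0.9659); cell (5,8); t to first gridline: x 2.5500, y 0.3831 (then +3.8637 / +1.0353)
    (5,7) via y @ 0.3831
    (5,6) via y @ 1.4183
    (5,5) via y @ 2.4536
    (6,5) via x @ 2.5500
    (6,4) via y @ 3.4889
    (6,3) via y @ 4.5242
    (6,2) via y @ 5.5594
    (7,2) via x @ 6.4137  # hit
  → r_2 = 6.4137
beam 3: φ=180°, α=15°
  direction (0.9659, 0.2588); cell (5,8); t to first gridline: x 0.6833, y 2.4341 (then +1.0353 / +3.8637)
    (6,8) via x @ 0.6833  # hit
  → r_3 = 0.6833
beam 4: φ=270°, α=105°
  direction (-0.2588, 0.9659); cell (5,8); t to first gridline: x 1.3137, y 0.6522 (then +3.8637 / +1.0353)
    (5,9) via y @ 0.6522  # hit
  → r_4 = 0.6522

ranges = [0.3520, 6.4137, 0.6833, 0.6522]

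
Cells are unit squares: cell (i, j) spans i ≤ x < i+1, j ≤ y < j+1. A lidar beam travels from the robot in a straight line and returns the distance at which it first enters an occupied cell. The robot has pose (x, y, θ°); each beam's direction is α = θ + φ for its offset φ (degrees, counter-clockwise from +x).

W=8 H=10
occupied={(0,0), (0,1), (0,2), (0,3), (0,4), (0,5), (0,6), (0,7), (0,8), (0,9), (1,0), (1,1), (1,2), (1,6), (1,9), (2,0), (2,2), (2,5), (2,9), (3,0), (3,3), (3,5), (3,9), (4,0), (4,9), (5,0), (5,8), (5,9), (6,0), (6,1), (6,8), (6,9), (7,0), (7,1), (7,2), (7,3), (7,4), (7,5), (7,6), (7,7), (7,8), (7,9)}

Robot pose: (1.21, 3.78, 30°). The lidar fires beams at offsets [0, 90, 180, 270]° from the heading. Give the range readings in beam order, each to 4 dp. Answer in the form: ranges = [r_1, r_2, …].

beam 1: φ=0°, α=30°
  direction (0.8660, 0.5000); cell (1,3); t to first gridline: x 0.9122, y 0.4400 (then +1.1547 / +2.0000)
    (1,4) via y @ 0.4400
    (2,4) via x @ 0.9122
    (3,4) via x @ 2.0669
    (3,5) via y @ 2.4400  # hit
  → r_1 = 2.4400
beam 2: φ=90°, α=120°
  direction (-0.5000, 0.8660); cell (1,3); t to first gridline: x 0.4200, y 0.2540 (then +2.0000 / +1.1547)
    (1,4) via y @ 0.2540
    (0,4) via x @ 0.4200  # hit
  → r_2 = 0.4200
beam 3: φ=180°, α=210°
  direction (-0.8660, -0.5000); cell (1,3); t to first gridline: x 0.2425, y 1.5600 (then +1.1547 / +2.0000)
    (0,3) via x @ 0.2425  # hit
  → r_3 = 0.2425
beam 4: φ=270°, α=300°
  direction (0.5000, -0.8660); cell (1,3); t to first gridline: x 1.5800, y 0.9007 (then +2.0000 / +1.1547)
    (1,2) via y @ 0.9007  # hit
  → r_4 = 0.9007

ranges = [2.4400, 0.4200, 0.2425, 0.9007]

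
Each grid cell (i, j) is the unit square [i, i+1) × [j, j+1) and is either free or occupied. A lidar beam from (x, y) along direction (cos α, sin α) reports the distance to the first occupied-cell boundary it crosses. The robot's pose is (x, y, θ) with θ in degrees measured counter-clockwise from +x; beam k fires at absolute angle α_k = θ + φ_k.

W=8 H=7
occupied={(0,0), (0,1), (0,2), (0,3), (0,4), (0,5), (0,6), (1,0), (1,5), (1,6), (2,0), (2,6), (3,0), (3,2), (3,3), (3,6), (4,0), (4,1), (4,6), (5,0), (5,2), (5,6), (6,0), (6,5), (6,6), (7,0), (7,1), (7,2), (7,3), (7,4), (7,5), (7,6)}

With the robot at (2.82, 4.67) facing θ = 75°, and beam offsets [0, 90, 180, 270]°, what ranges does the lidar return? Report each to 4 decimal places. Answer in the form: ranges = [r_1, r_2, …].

beam 1: φ=0°, α=75°
  d=(0.2588,0.9659)  start (2,4)  tX=0.6955 tY=0.3416  stride 1/|dx|=3.8637 1/|dy|=1.0353
    cross y-line → (2,5), t=0.3416
    cross x-line → (3,5), t=0.6955
    cross y-line → (3,6), t=1.3769 (wall)
  → r_1 = 1.3769
beam 2: φ=90°, α=165°
  d=(-0.9659,0.2588)  start (2,4)  tX=0.8489 tY=1.2750  stride 1/|dx|=1.0353 1/|dy|=3.8637
    cross x-line → (1,4), t=0.8489
    cross y-line → (1,5), t=1.2750 (wall)
  → r_2 = 1.2750
beam 3: φ=180°, α=255°
  d=(-0.2588,-0.9659)  start (2,4)  tX=3.1682 tY=0.6936  stride 1/|dx|=3.8637 1/|dy|=1.0353
    cross y-line → (2,3), t=0.6936
    cross y-line → (2,2), t=1.7289
    cross y-line → (2,1), t=2.7642
    cross x-line → (1,1), t=3.1682
    cross y-line → (1,0), t=3.7995 (wall)
  → r_3 = 3.7995
beam 4: φ=270°, α=345°
  d=(0.9659,-0.2588)  start (2,4)  tX=0.1863 tY=2.5887  stride 1/|dx|=1.0353 1/|dy|=3.8637
    cross x-line → (3,4), t=0.1863
    cross x-line → (4,4), t=1.2216
    cross x-line → (5,4), t=2.2569
    cross y-line → (5,3), t=2.5887
    cross x-line → (6,3), t=3.2922
    cross x-line → (7,3), t=4.3275 (wall)
  → r_4 = 4.3275

ranges = [1.3769, 1.2750, 3.7995, 4.3275]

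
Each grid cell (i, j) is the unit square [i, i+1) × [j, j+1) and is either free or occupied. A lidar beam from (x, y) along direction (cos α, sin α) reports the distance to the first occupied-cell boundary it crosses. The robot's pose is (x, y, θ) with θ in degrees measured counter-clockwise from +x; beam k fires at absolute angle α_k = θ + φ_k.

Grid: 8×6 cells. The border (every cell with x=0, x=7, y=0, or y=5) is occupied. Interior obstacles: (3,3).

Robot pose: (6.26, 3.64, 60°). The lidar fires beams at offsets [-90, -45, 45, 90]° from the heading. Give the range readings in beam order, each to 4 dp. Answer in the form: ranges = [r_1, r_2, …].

ranges = [0.8545, 0.7661, 1.4080, 2.7200]

beam 1: φ=-90°, α=330°
  direction (0.8660, -0.5000); cell (6,3); t to first gridline: x 0.8545, y 1.2800 (then +1.1547 / +2.0000)
    (7,3) via x @ 0.8545  # hit
  → r_1 = 0.8545
beam 2: φ=-45°, α=15°
  direction (0.9659, 0.2588); cell (6,3); t to first gridline: x 0.7661, y 1.3909 (then +1.0353 / +3.8637)
    (7,3) via x @ 0.7661  # hit
  → r_2 = 0.7661
beam 3: φ=45°, α=105°
  direction (-0.2588, 0.9659); cell (6,3); t to first gridline: x 1.0046, y 0.3727 (then +3.8637 / +1.0353)
    (6,4) via y @ 0.3727
    (5,4) via x @ 1.0046
    (5,5) via y @ 1.4080  # hit
  → r_3 = 1.4080
beam 4: φ=90°, α=150°
  direction (-0.8660, 0.5000); cell (6,3); t to first gridline: x 0.3002, y 0.7200 (then +1.1547 / +2.0000)
    (5,3) via x @ 0.3002
    (5,4) via y @ 0.7200
    (4,4) via x @ 1.4549
    (3,4) via x @ 2.6096
    (3,5) via y @ 2.7200  # hit
  → r_4 = 2.7200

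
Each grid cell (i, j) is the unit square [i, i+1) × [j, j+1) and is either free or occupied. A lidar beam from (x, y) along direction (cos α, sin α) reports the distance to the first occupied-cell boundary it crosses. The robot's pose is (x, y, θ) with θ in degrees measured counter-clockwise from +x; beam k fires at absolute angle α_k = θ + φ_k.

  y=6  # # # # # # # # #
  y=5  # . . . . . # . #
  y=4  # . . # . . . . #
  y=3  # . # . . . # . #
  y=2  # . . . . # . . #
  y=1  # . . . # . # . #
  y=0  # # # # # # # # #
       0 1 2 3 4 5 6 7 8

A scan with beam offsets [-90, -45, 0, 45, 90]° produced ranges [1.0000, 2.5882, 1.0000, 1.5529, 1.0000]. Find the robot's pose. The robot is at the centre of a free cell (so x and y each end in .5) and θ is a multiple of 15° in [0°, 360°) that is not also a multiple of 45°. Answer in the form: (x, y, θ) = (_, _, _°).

(x, y, θ) = (7.5, 2.5, 150°)

Candidates: 28 free-cell centres × 16 headings = 448 poses. Raycast each; keep the one whose scan matches to 4 dp.
  (5.5, 3.5, 240°): beam 1 = 1.7321 ≠ 1.0000 ✗
  (1.5, 1.5, 195°): beam 1 = 1.9319 ≠ 1.0000 ✗
  (2.5, 4.5, 285°): beam 1 = 1.5529 ≠ 1.0000 ✗
  (4.5, 5.5, 285°): beam 1 = 3.6235 ≠ 1.0000 ✗
  (7.5, 1.5, 75°): beam 1 = 0.5176 ≠ 1.0000 ✗
  …
  (7.5, 2.5, 150°): r_1=1.0000, r_2=2.5882, r_3=1.0000, r_4=1.5529, r_5=1.0000 — all match ✓
No second candidate reproduces the full scan.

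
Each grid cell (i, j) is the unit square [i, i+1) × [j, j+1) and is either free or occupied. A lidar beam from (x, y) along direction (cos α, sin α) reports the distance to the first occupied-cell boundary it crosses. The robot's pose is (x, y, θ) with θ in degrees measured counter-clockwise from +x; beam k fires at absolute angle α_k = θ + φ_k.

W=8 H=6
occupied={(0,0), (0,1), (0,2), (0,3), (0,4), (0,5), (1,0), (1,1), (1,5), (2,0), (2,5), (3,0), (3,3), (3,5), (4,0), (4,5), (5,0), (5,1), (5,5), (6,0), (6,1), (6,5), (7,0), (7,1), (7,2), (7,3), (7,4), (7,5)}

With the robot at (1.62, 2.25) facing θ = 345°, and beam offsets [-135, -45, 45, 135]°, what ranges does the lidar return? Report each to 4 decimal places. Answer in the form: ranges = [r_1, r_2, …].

beam 1: φ=-135°, α=210°
  dir = (cos 210°, sin 210°) = (-0.8660, -0.5000); from cell (1,2)
  next x-line at t=0.7159, next y-line at t=0.5000; Δt_x=1.1547, Δt_y=2.0000
    y: enter (1,1) at t=0.5000 ← occupied
  → r_1 = 0.5000
beam 2: φ=-45°, α=300°
  dir = (cos 300°, sin 300°) = (0.5000, -0.8660); from cell (1,2)
  next x-line at t=0.7600, next y-line at t=0.2887; Δt_x=2.0000, Δt_y=1.1547
    y: enter (1,1) at t=0.2887 ← occupied
  → r_2 = 0.2887
beam 3: φ=45°, α=30°
  dir = (cos 30°, sin 30°) = (0.8660, 0.5000); from cell (1,2)
  next x-line at t=0.4388, next y-line at t=1.5000; Δt_x=1.1547, Δt_y=2.0000
    x: enter (2,2) at t=0.4388
    y: enter (2,3) at t=1.5000
    x: enter (3,3) at t=1.5935 ← occupied
  → r_3 = 1.5935
beam 4: φ=135°, α=120°
  dir = (cos 120°, sin 120°) = (-0.5000, 0.8660); from cell (1,2)
  next x-line at t=1.2400, next y-line at t=0.8660; Δt_x=2.0000, Δt_y=1.1547
    y: enter (1,3) at t=0.8660
    x: enter (0,3) at t=1.2400 ← occupied
  → r_4 = 1.2400

ranges = [0.5000, 0.2887, 1.5935, 1.2400]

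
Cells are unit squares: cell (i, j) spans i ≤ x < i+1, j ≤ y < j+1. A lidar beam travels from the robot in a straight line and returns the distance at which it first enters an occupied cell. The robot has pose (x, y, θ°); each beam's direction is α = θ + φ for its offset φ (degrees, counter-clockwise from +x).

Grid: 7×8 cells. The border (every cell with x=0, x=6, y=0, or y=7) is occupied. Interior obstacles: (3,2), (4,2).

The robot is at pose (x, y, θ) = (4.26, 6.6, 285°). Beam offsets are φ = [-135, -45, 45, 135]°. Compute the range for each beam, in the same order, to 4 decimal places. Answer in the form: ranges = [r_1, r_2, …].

beam 1: φ=-135°, α=150°
  dir = (cos 150°, sin 150°) = (-0.8660, 0.5000); from cell (4,6)
  next x-line at t=0.3002, next y-line at t=0.8000; Δt_x=1.1547, Δt_y=2.0000
    x: enter (3,6) at t=0.3002
    y: enter (3,7) at t=0.8000 ← occupied
  → r_1 = 0.8000
beam 2: φ=-45°, α=240°
  dir = (cos 240°, sin 240°) = (-0.5000, -0.8660); from cell (4,6)
  next x-line at t=0.5200, next y-line at t=0.6928; Δt_x=2.0000, Δt_y=1.1547
    x: enter (3,6) at t=0.5200
    y: enter (3,5) at t=0.6928
    y: enter (3,4) at t=1.8475
    x: enter (2,4) at t=2.5200
    y: enter (2,3) at t=3.0022
    y: enter (2,2) at t=4.1569
    x: enter (1,2) at t=4.5200
    y: enter (1,1) at t=5.3116
    y: enter (1,0) at t=6.4663 ← occupied
  → r_2 = 6.4663
beam 3: φ=45°, α=330°
  dir = (cos 330°, sin 330°) = (0.8660, -0.5000); from cell (4,6)
  next x-line at t=0.8545, next y-line at t=1.2000; Δt_x=1.1547, Δt_y=2.0000
    x: enter (5,6) at t=0.8545
    y: enter (5,5) at t=1.2000
    x: enter (6,5) at t=2.0092 ← occupied
  → r_3 = 2.0092
beam 4: φ=135°, α=60°
  dir = (cos 60°, sin 60°) = (0.5000, 0.8660); from cell (4,6)
  next x-line at t=1.4800, next y-line at t=0.4619; Δt_x=2.0000, Δt_y=1.1547
    y: enter (4,7) at t=0.4619 ← occupied
  → r_4 = 0.4619

ranges = [0.8000, 6.4663, 2.0092, 0.4619]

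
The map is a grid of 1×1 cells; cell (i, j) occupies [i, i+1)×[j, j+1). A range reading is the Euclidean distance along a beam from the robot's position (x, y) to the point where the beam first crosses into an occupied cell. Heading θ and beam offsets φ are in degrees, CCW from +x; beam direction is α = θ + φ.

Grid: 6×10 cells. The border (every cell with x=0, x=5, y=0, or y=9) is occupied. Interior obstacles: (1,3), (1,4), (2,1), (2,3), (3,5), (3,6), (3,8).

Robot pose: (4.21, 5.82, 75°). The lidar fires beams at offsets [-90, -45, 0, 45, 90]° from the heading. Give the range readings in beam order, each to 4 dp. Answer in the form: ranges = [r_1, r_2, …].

ranges = [0.8179, 0.9122, 3.0523, 0.4200, 0.2174]

beam 1: φ=-90°, α=345°
  d=(0.9659,-0.2588)  start (4,5)  tX=0.8179 tY=3.1682  stride 1/|dx|=1.0353 1/|dy|=3.8637
    cross x-line → (5,5), t=0.8179 (wall)
  → r_1 = 0.8179
beam 2: φ=-45°, α=30°
  d=(0.8660,0.5000)  start (4,5)  tX=0.9122 tY=0.3600  stride 1/|dx|=1.1547 1/|dy|=2.0000
    cross y-line → (4,6), t=0.3600
    cross x-line → (5,6), t=0.9122 (wall)
  → r_2 = 0.9122
beam 3: φ=0°, α=75°
  d=(0.2588,0.9659)  start (4,5)  tX=3.0523 tY=0.1863  stride 1/|dx|=3.8637 1/|dy|=1.0353
    cross y-line → (4,6), t=0.1863
    cross y-line → (4,7), t=1.2216
    cross y-line → (4,8), t=2.2569
    cross x-line → (5,8), t=3.0523 (wall)
  → r_3 = 3.0523
beam 4: φ=45°, α=120°
  d=(-0.5000,0.8660)  start (4,5)  tX=0.4200 tY=0.2078  stride 1/|dx|=2.0000 1/|dy|=1.1547
    cross y-line → (4,6), t=0.2078
    cross x-line → (3,6), t=0.4200 (wall)
  → r_4 = 0.4200
beam 5: φ=90°, α=165°
  d=(-0.9659,0.2588)  start (4,5)  tX=0.2174 tY=0.6955  stride 1/|dx|=1.0353 1/|dy|=3.8637
    cross x-line → (3,5), t=0.2174 (wall)
  → r_5 = 0.2174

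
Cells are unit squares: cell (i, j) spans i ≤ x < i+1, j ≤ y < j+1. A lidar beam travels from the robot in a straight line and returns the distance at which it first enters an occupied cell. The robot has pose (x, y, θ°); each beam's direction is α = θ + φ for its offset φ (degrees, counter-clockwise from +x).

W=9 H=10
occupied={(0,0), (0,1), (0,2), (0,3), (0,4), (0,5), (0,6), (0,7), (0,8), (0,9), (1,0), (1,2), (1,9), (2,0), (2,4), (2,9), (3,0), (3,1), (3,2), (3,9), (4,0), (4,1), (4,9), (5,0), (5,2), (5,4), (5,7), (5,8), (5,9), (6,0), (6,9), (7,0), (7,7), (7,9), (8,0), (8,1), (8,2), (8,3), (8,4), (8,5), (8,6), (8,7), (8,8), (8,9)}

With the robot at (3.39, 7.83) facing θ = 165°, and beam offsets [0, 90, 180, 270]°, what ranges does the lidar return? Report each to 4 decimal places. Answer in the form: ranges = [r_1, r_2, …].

beam 1: φ=0°, α=165°
  dir = (cos 165°, sin 165°) = (-0.9659, 0.2588); from cell (3,7)
  next x-line at t=0.4038, next y-line at t=0.6568; Δt_x=1.0353, Δt_y=3.8637
    x: enter (2,7) at t=0.4038
    y: enter (2,8) at t=0.6568
    x: enter (1,8) at t=1.4390
    x: enter (0,8) at t=2.4743 ← occupied
  → r_1 = 2.4743
beam 2: φ=90°, α=255°
  dir = (cos 255°, sin 255°) = (-0.2588, -0.9659); from cell (3,7)
  next x-line at t=1.5068, next y-line at t=0.8593; Δt_x=3.8637, Δt_y=1.0353
    y: enter (3,6) at t=0.8593
    x: enter (2,6) at t=1.5068
    y: enter (2,5) at t=1.8946
    y: enter (2,4) at t=2.9298 ← occupied
  → r_2 = 2.9298
beam 3: φ=180°, α=345°
  dir = (cos 345°, sin 345°) = (0.9659, -0.2588); from cell (3,7)
  next x-line at t=0.6315, next y-line at t=3.2069; Δt_x=1.0353, Δt_y=3.8637
    x: enter (4,7) at t=0.6315
    x: enter (5,7) at t=1.6668 ← occupied
  → r_3 = 1.6668
beam 4: φ=270°, α=75°
  dir = (cos 75°, sin 75°) = (0.2588, 0.9659); from cell (3,7)
  next x-line at t=2.3569, next y-line at t=0.1760; Δt_x=3.8637, Δt_y=1.0353
    y: enter (3,8) at t=0.1760
    y: enter (3,9) at t=1.2113 ← occupied
  → r_4 = 1.2113

ranges = [2.4743, 2.9298, 1.6668, 1.2113]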